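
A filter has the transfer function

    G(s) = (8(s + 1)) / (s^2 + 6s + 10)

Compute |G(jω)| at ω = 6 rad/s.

|G(j6)| ≈ 1.096

Substitute s = j6: numerator = 8 + j48, denominator = -26 + j36.
|G(j6)| = |8 + j48| / |-26 + j36| = 48.662 / 44.407 ≈ 1.096.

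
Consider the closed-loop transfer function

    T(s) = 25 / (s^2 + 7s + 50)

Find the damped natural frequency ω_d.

Comparing s^2 + 7s + 50 to s^2 + 2ζωₙs + ωₙ²: ωₙ = √50 ≈ 7.071 rad/s and ζ = 7/(2·√50) ≈ 0.4950.
ζωₙ = 7/2 = 3.5, so ω_d = ωₙ√(1−ζ²) = √(ωₙ² − (ζωₙ)²) = √(50 − 3.5²) = √37.75 ≈ 6.144 rad/s.

ω_d ≈ 6.144 rad/s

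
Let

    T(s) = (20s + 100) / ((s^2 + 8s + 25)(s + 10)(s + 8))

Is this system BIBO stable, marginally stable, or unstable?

The poles can be read from the denominator factors: s = -4 + 3j, -4 - 3j, -10, -8.
Since all poles lie strictly in the left half-plane, the system is stable.

stable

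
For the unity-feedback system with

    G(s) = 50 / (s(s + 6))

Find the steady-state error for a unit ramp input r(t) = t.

e_ss = 0.1200

G(s) has one pole at the origin.
This is a Type 1 system. Kv = lim_{s→0} s·G(s) = 50/6 = 25/3.
e_ss = 1/Kv = 1/(25/3) = 3/25 ≈ 0.1200.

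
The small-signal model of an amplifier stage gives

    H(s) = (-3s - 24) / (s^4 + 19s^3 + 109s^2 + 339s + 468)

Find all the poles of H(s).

s = -2 ± 3j, -12, -3

The poles are the roots of the denominator s^4 + 19s^3 + 109s^2 + 339s + 468 = 0.
Trying s = -12: the polynomial evaluates to 0, so (s + 12) is a factor.
Dividing out leaves s^3 + 7s^2 + 25s + 39 = 0.
This factors further as (s^2 + 4s + 13)(s + 3) = 0.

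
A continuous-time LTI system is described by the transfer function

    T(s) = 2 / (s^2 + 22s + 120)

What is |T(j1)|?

|T(j1)| ≈ 0.01653

Substitute s = j1: numerator = 2, denominator = 119 + j22.
|T(j1)| = |2| / |119 + j22| = 2 / 121.02 ≈ 0.01653.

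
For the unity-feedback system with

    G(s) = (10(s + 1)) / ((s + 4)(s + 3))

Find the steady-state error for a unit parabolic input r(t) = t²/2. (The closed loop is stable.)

G(s) has no poles at the origin.
This is a Type 0 system; Ka = lim_{s→0} s^2·G(s) = 0, so the steady-state error for a parabola input is infinite.

e_ss = ∞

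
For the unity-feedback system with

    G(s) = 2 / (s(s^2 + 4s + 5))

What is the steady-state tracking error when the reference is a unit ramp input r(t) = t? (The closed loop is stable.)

G(s) has one pole at the origin.
This is a Type 1 system. Kv = lim_{s→0} s·G(s) = 2/5.
e_ss = 1/Kv = 1/(2/5) = 5/2 ≈ 2.500.

e_ss = 2.500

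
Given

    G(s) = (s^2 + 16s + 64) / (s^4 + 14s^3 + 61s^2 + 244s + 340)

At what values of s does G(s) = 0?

s = -8, -8

Set the numerator to zero: s^2 + 16s + 64 = 0.
Factoring: (s + 8)^2 = 0.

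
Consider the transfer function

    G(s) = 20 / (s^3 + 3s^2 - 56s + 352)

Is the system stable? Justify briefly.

The denominator s^3 + 3s^2 - 56s + 352 factors as (s^2 - 8s + 32)(s + 11), giving poles at s = 4 + 4j, 4 - 4j, -11.
Since the pole(s) at s = 4 + 4j, 4 - 4j lie in the right half-plane, the system is unstable.

unstable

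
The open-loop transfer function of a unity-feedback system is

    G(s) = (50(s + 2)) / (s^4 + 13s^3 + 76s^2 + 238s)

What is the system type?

Type 1

The denominator has 1 factor of s at the origin (free integrator), so this is a Type 1 system.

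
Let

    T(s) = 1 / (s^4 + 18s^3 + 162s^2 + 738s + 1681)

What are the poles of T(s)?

s = -5 ± 4j, -4 ± 5j

The poles are the roots of the denominator s^4 + 18s^3 + 162s^2 + 738s + 1681 = 0.
No real roots exist; factor into two real quadratics: (s^2 + 10s + 41)(s^2 + 8s + 41) = 0.
Each quadratic gives a conjugate pair via the quadratic formula.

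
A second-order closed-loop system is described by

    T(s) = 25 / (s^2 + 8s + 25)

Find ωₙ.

Compare the denominator to the standard form s^2 + 2ζωₙs + ωₙ².
ωₙ² = 25, so ωₙ = 5 rad/s.

ωₙ = 5 rad/s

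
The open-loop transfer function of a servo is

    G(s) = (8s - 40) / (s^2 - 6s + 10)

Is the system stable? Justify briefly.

The denominator s^2 - 6s + 10 factors as (s^2 - 6s + 10), giving poles at s = 3 + j, 3 - j.
Since the pole(s) at s = 3 ± j lie in the right half-plane, the system is unstable.

unstable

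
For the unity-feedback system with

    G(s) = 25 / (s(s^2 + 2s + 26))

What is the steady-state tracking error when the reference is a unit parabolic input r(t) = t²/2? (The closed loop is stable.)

G(s) has one pole at the origin.
This is a Type 1 system; Ka = lim_{s→0} s^2·G(s) = 0, so the steady-state error for a parabola input is infinite.

e_ss = ∞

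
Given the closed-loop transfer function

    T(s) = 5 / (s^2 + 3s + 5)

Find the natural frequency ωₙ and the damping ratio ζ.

ωₙ ≈ 2.236 rad/s, ζ ≈ 0.6708

Compare the denominator to the standard form s^2 + 2ζωₙs + ωₙ².
ωₙ² = 5, so ωₙ = √5 ≈ 2.236 rad/s.
2ζωₙ = 3, so ζ = 3/(2·√5) ≈ 0.6708.
With ζ = 0.6708 the response is underdamped.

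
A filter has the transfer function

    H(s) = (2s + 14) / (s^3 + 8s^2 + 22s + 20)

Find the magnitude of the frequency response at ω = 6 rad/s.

Substitute s = j6: numerator = 14 + j12, denominator = -268 - j84.
|H(j6)| = |14 + j12| / |-268 - j84| = 18.439 / 280.86 ≈ 0.06565.

|H(j6)| ≈ 0.06565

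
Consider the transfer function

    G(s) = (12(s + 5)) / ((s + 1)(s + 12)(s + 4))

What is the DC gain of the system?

G(0) = 5/4 ≈ 1.250

At s = 0 each factor (s + a) contributes a and each (s^2 + bs + c) contributes c.
G(0) = 12·(5) / ((1) · (12) · (4)) = 60/48 = 5/4.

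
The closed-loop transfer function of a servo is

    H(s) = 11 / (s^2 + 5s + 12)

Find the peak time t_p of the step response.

Comparing s^2 + 5s + 12 to s^2 + 2ζωₙs + ωₙ²: ωₙ = √12 ≈ 3.464 rad/s and ζ = 5/(2·√12) ≈ 0.7217.
ζωₙ = 5/2 = 2.5, so ω_d = ωₙ√(1−ζ²) = √(ωₙ² − (ζωₙ)²) = √(12 − 2.5²) = √5.75 ≈ 2.398 rad/s.
t_p = π/ω_d = π/2.398 ≈ 1.310 s.

t_p ≈ 1.310 s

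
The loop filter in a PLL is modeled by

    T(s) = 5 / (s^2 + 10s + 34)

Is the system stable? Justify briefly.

stable

The poles can be read from the denominator factors: s = -5 ± 3j.
Since all poles lie strictly in the left half-plane, the system is stable.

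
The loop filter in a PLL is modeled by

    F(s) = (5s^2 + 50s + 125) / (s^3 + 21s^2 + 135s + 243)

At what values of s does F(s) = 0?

s = -5, -5

Set the numerator to zero: 5s^2 + 50s + 125 = 0, i.e. 5·(s^2 + 10s + 25) = 0.
Factoring: (s + 5)^2 = 0.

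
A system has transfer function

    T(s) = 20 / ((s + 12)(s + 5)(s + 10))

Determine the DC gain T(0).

T(0) = 1/30 ≈ 0.03333

Set s = 0: T(0) = (20) / (600) = 1/30.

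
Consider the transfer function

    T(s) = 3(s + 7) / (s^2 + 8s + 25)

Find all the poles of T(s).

The poles are the roots of the denominator s^2 + 8s + 25 = 0.
Using the quadratic formula: s = (-8 ± √(-36))/2 = -4 ± 3j.

s = -4 ± 3j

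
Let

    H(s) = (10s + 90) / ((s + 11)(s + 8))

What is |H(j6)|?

|H(j6)| ≈ 0.8633

Substitute s = j6: numerator = 90 + j60, denominator = 52 + j114.
|H(j6)| = |90 + j60| / |52 + j114| = 108.17 / 125.30 ≈ 0.8633.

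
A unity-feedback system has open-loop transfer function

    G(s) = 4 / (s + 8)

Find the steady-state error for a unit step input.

G(s) has no poles at the origin.
This is a Type 0 system. Kp = lim_{s→0} G(s) = 4/8 = 1/2.
e_ss = 1/(1 + Kp) = 1/(1 + 1/2) = 2/3 ≈ 0.6667.

e_ss = 0.6667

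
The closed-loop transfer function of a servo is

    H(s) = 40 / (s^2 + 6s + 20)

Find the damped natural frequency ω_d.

Comparing s^2 + 6s + 20 to s^2 + 2ζωₙs + ωₙ²: ωₙ = √20 ≈ 4.472 rad/s and ζ = 6/(2·√20) ≈ 0.6708.
ζωₙ = 6/2 = 3, so ω_d = ωₙ√(1−ζ²) = √(ωₙ² − (ζωₙ)²) = √(20 − 3²) = √11 ≈ 3.317 rad/s.

ω_d ≈ 3.317 rad/s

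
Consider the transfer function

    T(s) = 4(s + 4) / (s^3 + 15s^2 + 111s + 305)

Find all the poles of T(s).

The poles are the roots of the denominator s^3 + 15s^2 + 111s + 305 = 0.
Trying s = -5: the polynomial evaluates to 0, so (s + 5) is a factor.
Dividing out leaves s^2 + 10s + 61 = 0.
The quadratic formula then gives s = -5 ± 6j.

s = -5 + 6j, -5 - 6j, -5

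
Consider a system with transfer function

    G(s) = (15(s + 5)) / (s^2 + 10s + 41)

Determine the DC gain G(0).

Set s = 0: G(0) = (75) / (41) = 75/41.

G(0) = 75/41 ≈ 1.829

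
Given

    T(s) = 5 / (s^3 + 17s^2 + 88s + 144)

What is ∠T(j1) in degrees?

At s = j1: numerator = 5, denominator = 127 + j87.
∠T = ∠num − ∠den = 0° − (34.413°) = -34.41°.

∠T(j1) ≈ -34.41°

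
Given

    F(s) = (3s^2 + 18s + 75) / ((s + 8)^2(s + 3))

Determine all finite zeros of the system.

s = -3 + 4j, -3 - 4j

Set the numerator to zero: 3s^2 + 18s + 75 = 0, i.e. 3·(s^2 + 6s + 25) = 0.
Factoring: (s^2 + 6s + 25) = 0.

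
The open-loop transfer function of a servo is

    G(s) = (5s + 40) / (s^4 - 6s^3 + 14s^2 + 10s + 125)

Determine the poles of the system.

s = -1 + 2j, -1 - 2j, 4 + 3j, 4 - 3j

The poles are the roots of the denominator s^4 - 6s^3 + 14s^2 + 10s + 125 = 0.
No real roots exist; factor into two real quadratics: (s^2 + 2s + 5)(s^2 - 8s + 25) = 0.
Each quadratic gives a conjugate pair via the quadratic formula.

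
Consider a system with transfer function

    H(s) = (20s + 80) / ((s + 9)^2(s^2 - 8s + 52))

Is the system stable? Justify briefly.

The poles can be read from the denominator factors: s = -9, 4 ± 6j, -9.
Since the pole(s) at s = 4 ± 6j lie in the right half-plane, the system is unstable.

unstable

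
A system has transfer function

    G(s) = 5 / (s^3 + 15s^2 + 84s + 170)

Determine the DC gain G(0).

G(0) = 1/34 ≈ 0.02941

Set s = 0: G(0) = (5) / (170) = 1/34.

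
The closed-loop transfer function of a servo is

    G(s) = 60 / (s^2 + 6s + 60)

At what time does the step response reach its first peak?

Comparing s^2 + 6s + 60 to s^2 + 2ζωₙs + ωₙ²: ωₙ = √60 ≈ 7.746 rad/s and ζ = 6/(2·√60) ≈ 0.3873.
ζωₙ = 6/2 = 3, so ω_d = ωₙ√(1−ζ²) = √(ωₙ² − (ζωₙ)²) = √(60 − 3²) = √51 ≈ 7.141 rad/s.
t_p = π/ω_d = π/7.141 ≈ 0.4399 s.

t_p ≈ 0.4399 s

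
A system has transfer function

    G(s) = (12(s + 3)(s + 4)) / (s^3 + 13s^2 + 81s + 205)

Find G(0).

G(0) = 144/205 ≈ 0.7024

Set s = 0: G(0) = (144) / (205) = 144/205.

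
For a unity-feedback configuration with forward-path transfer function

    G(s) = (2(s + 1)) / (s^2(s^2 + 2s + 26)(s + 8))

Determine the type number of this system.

The denominator has 2 factors of s at the origin (free integrators), so this is a Type 2 system.

Type 2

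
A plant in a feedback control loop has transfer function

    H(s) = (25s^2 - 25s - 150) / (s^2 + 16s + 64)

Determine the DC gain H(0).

H(0) = -75/32 ≈ -2.344

Set s = 0: H(0) = (-150) / (64) = -75/32.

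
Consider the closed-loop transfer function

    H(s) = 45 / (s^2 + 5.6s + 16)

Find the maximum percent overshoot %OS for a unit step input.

%OS ≈ 4.60%

Comparing s^2 + 5.6s + 16 to s^2 + 2ζωₙs + ωₙ²: ωₙ = 4 rad/s and ζ = 5.6/(2·4) = 0.7.
%OS = 100·exp(−πζ/√(1−ζ²)) = 100·exp(−π·0.7/√(1−0.7²)) ≈ 4.60%.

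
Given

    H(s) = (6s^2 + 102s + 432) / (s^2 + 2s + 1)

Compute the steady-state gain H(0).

Set s = 0: H(0) = (432) / (1) = 432.

H(0) = 432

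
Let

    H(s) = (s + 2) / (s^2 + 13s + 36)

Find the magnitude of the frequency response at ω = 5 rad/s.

|H(j5)| ≈ 0.08169

Substitute s = j5: numerator = 2 + j5, denominator = 11 + j65.
|H(j5)| = |2 + j5| / |11 + j65| = 5.3852 / 65.924 ≈ 0.08169.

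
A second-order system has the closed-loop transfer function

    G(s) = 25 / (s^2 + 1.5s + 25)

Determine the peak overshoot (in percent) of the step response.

Comparing s^2 + 1.5s + 25 to s^2 + 2ζωₙs + ωₙ²: ωₙ = 5 rad/s and ζ = 1.5/(2·5) = 0.15.
%OS = 100·exp(−πζ/√(1−ζ²)) = 100·exp(−π·0.15/√(1−0.15²)) ≈ 62.1%.

%OS ≈ 62.1%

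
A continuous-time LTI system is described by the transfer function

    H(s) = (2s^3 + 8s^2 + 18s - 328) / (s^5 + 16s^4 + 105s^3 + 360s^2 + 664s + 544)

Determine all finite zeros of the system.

Set the numerator to zero: 2s^3 + 8s^2 + 18s - 328 = 0, i.e. 2·(s^3 + 4s^2 + 9s - 164) = 0.
Factoring: (s^2 + 8s + 41)(s - 4) = 0.

s = -4 + 5j, -4 - 5j, 4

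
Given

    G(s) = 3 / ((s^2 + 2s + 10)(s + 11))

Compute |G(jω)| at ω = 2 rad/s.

Substitute s = j2: numerator = 3, denominator = 58 + j56.
|G(j2)| = |3| / |58 + j56| = 3 / 80.623 ≈ 0.03721.

|G(j2)| ≈ 0.03721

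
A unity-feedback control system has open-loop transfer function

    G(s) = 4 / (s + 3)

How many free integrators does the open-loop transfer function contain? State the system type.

The denominator has no factor of s at the origin — no free integrator — so this is a Type 0 system.

Type 0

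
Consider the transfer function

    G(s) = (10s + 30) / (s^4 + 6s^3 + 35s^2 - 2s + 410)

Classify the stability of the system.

The denominator s^4 + 6s^3 + 35s^2 - 2s + 410 factors as (s^2 - 2s + 10)(s^2 + 8s + 41), giving poles at s = 1 ± 3j, -4 ± 5j.
Since the pole(s) at s = 1 ± 3j lie in the right half-plane, the system is unstable.

unstable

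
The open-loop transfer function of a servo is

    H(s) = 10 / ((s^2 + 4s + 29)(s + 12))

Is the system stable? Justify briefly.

stable

The poles can be read from the denominator factors: s = -2 + 5j, -2 - 5j, -12.
Since all poles lie strictly in the left half-plane, the system is stable.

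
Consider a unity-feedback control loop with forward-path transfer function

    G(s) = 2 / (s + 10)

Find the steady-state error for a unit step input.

e_ss = 0.8333

G(s) has no poles at the origin.
This is a Type 0 system. Kp = lim_{s→0} G(s) = 2/10 = 1/5.
e_ss = 1/(1 + Kp) = 1/(1 + 1/5) = 5/6 ≈ 0.8333.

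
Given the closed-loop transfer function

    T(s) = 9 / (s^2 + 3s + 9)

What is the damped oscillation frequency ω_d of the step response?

ω_d ≈ 2.598 rad/s

Comparing s^2 + 3s + 9 to s^2 + 2ζωₙs + ωₙ²: ωₙ = 3 rad/s and ζ = 3/(2·3) = 0.5.
ζωₙ = 3/2 = 1.5, so ω_d = ωₙ√(1−ζ²) = √(ωₙ² − (ζωₙ)²) = √(9 − 1.5²) = √6.75 ≈ 2.598 rad/s.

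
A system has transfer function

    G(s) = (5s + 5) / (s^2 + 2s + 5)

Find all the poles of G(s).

The poles are the roots of the denominator s^2 + 2s + 5 = 0.
Using the quadratic formula: s = (-2 ± √(-16))/2 = -1 ± 2j.

s = -1 ± 2j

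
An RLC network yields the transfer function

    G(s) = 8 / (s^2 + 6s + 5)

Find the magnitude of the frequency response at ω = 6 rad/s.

Substitute s = j6: numerator = 8, denominator = -31 + j36.
|G(j6)| = |8| / |-31 + j36| = 8 / 47.508 ≈ 0.1684.

|G(j6)| ≈ 0.1684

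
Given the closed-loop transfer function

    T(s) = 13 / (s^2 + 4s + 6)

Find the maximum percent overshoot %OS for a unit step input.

%OS ≈ 1.18%

Comparing s^2 + 4s + 6 to s^2 + 2ζωₙs + ωₙ²: ωₙ = √6 ≈ 2.449 rad/s and ζ = 4/(2·√6) ≈ 0.8165.
%OS = 100·exp(−πζ/√(1−ζ²)) = 100·exp(−π·0.8165/√(1−0.8165²)) ≈ 1.18%.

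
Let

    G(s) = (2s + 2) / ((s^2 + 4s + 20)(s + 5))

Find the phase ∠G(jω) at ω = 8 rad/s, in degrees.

∠G(j8) ≈ -119.1°

At s = j8: numerator = 2 + j16, denominator = -476 - j192.
∠G = ∠num − ∠den = 82.875° − (-158.03°) = 240.9°, which wraps to -119.1°.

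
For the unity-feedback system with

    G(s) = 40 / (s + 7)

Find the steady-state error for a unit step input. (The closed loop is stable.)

G(s) has no poles at the origin.
This is a Type 0 system. Kp = lim_{s→0} G(s) = 40/7.
e_ss = 1/(1 + Kp) = 1/(1 + 40/7) = 7/47 ≈ 0.1489.

e_ss = 0.1489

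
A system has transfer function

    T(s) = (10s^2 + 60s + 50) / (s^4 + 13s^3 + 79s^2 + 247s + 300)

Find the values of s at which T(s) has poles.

s = -3 ± 4j, -3, -4

The poles are the roots of the denominator s^4 + 13s^3 + 79s^2 + 247s + 300 = 0.
Trying s = -3: the polynomial evaluates to 0, so (s + 3) is a factor.
Dividing out leaves s^3 + 10s^2 + 49s + 100 = 0.
This factors further as (s^2 + 6s + 25)(s + 4) = 0.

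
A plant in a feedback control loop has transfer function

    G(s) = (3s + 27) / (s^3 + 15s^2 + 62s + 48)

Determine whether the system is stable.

The denominator s^3 + 15s^2 + 62s + 48 factors as (s + 6)(s + 8)(s + 1), giving poles at s = -6, -8, -1.
Since all poles lie strictly in the left half-plane, the system is stable.

stable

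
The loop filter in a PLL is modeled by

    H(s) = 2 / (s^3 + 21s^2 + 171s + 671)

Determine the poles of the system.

s = -5 + 6j, -5 - 6j, -11

The poles are the roots of the denominator s^3 + 21s^2 + 171s + 671 = 0.
Trying s = -11: the polynomial evaluates to 0, so (s + 11) is a factor.
Dividing out leaves s^2 + 10s + 61 = 0.
The quadratic formula then gives s = -5 ± 6j.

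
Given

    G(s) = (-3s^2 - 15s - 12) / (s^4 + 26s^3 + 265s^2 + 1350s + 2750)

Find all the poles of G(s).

s = -5 + 5j, -5 - 5j, -5, -11

The poles are the roots of the denominator s^4 + 26s^3 + 265s^2 + 1350s + 2750 = 0.
Trying s = -5: the polynomial evaluates to 0, so (s + 5) is a factor.
Dividing out leaves s^3 + 21s^2 + 160s + 550 = 0.
This factors further as (s^2 + 10s + 50)(s + 11) = 0.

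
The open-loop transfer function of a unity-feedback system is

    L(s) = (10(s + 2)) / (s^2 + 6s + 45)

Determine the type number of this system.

The denominator has no factor of s at the origin — no free integrator — so this is a Type 0 system.

Type 0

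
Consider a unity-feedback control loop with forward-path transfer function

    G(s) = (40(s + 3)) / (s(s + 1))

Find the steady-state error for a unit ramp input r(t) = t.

G(s) has one pole at the origin.
This is a Type 1 system. Kv = lim_{s→0} s·G(s) = 120/1.
e_ss = 1/Kv = 1/(120) = 1/120 ≈ 0.008333.

e_ss = 0.008333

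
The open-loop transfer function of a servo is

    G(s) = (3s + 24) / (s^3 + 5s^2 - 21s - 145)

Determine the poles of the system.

s = 5, -5 ± 2j

The poles are the roots of the denominator s^3 + 5s^2 - 21s - 145 = 0.
Trying s = 5: the polynomial evaluates to 0, so (s - 5) is a factor.
Dividing out leaves s^2 + 10s + 29 = 0.
The quadratic formula then gives s = -5 ± 2j.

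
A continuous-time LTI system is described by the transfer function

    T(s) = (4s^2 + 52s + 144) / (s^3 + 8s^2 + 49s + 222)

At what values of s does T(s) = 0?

Set the numerator to zero: 4s^2 + 52s + 144 = 0, i.e. 4·(s^2 + 13s + 36) = 0.
Factoring: (s + 4)(s + 9) = 0.

s = -4, -9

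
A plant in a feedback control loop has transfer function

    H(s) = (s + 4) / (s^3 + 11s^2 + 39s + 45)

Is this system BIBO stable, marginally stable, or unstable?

The denominator s^3 + 11s^2 + 39s + 45 factors as (s + 5)(s + 3)^2, giving poles at s = -5, -3, -3.
Since all poles lie strictly in the left half-plane, the system is stable.

stable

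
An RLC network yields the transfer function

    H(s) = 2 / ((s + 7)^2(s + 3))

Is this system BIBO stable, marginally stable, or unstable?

The poles can be read from the denominator factors: s = -7, -7, -3.
Since all poles lie strictly in the left half-plane, the system is stable.

stable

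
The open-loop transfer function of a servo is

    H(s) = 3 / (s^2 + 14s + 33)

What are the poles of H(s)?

s = -11, -3

The poles are the roots of the denominator s^2 + 14s + 33 = 0.
Factoring: (s + 11)(s + 3) = 0, so s = -11 and s = -3.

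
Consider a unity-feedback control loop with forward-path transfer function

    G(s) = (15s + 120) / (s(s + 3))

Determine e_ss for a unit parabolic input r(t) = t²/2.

G(s) has one pole at the origin.
This is a Type 1 system; Ka = lim_{s→0} s^2·G(s) = 0, so the steady-state error for a parabola input is infinite.

e_ss = ∞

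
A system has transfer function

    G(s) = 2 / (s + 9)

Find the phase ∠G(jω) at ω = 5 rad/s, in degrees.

∠G(j5) ≈ -29.05°

At s = j5: numerator = 2, denominator = 9 + j5.
∠G = ∠num − ∠den = 0° − (29.055°) = -29.05°.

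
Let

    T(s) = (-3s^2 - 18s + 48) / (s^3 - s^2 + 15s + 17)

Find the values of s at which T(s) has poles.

The poles are the roots of the denominator s^3 - s^2 + 15s + 17 = 0.
Trying s = -1: the polynomial evaluates to 0, so (s + 1) is a factor.
Dividing out leaves s^2 - 2s + 17 = 0.
The quadratic formula then gives s = 1 ± 4j.

s = 1 + 4j, 1 - 4j, -1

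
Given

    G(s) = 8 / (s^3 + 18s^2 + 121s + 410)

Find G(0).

Set s = 0: G(0) = (8) / (410) = 4/205.

G(0) = 4/205 ≈ 0.01951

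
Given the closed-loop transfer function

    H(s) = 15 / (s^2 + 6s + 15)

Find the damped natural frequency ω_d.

Comparing s^2 + 6s + 15 to s^2 + 2ζωₙs + ωₙ²: ωₙ = √15 ≈ 3.873 rad/s and ζ = 6/(2·√15) ≈ 0.7746.
ζωₙ = 6/2 = 3, so ω_d = ωₙ√(1−ζ²) = √(ωₙ² − (ζωₙ)²) = √(15 − 3²) = √6 ≈ 2.449 rad/s.

ω_d ≈ 2.449 rad/s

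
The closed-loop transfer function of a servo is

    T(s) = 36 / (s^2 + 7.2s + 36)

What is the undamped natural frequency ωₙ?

Compare the denominator to the standard form s^2 + 2ζωₙs + ωₙ².
ωₙ² = 36, so ωₙ = 6 rad/s.

ωₙ = 6 rad/s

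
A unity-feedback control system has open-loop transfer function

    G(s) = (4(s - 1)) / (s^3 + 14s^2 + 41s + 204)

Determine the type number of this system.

The denominator has no factor of s at the origin — no free integrator — so this is a Type 0 system.

Type 0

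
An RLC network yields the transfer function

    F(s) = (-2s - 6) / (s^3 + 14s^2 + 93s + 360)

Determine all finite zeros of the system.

Set the numerator to zero: -2s - 6 = 0, i.e. -2·(s + 3) = 0.
So s = -3.

s = -3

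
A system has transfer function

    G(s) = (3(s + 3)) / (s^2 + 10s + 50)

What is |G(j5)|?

Substitute s = j5: numerator = 9 + j15, denominator = 25 + j50.
|G(j5)| = |9 + j15| / |25 + j50| = 17.493 / 55.902 ≈ 0.3129.

|G(j5)| ≈ 0.3129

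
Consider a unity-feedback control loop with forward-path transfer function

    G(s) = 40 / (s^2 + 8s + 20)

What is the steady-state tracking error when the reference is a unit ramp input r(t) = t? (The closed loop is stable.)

G(s) has no poles at the origin.
This is a Type 0 system; Kv = lim_{s→0} s·G(s) = 0, so the steady-state error for a ramp input is infinite.

e_ss = ∞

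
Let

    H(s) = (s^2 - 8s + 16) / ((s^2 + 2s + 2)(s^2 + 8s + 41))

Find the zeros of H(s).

s = 4, 4

Set the numerator to zero: s^2 - 8s + 16 = 0.
Factoring: (s - 4)^2 = 0.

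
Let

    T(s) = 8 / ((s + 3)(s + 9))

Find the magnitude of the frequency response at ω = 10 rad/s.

|T(j10)| ≈ 0.05696

Substitute s = j10: numerator = 8, denominator = -73 + j120.
|T(j10)| = |8| / |-73 + j120| = 8 / 140.46 ≈ 0.05696.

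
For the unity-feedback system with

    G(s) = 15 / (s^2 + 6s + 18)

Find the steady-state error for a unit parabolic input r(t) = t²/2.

e_ss = ∞

G(s) has no poles at the origin.
This is a Type 0 system; Ka = lim_{s→0} s^2·G(s) = 0, so the steady-state error for a parabola input is infinite.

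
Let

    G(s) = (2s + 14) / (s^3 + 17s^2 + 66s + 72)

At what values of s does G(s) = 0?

s = -7

Set the numerator to zero: 2s + 14 = 0, i.e. 2·(s + 7) = 0.
So s = -7.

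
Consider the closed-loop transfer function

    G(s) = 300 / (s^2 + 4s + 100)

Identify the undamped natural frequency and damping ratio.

Compare the denominator to the standard form s^2 + 2ζωₙs + ωₙ².
ωₙ² = 100, so ωₙ = 10 rad/s.
2ζωₙ = 4, so ζ = 4/(2·10) = 0.2.
With ζ = 0.2 the response is underdamped.

ωₙ = 10 rad/s, ζ = 0.2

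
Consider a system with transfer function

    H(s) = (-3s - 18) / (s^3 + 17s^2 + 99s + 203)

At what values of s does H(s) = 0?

Set the numerator to zero: -3s - 18 = 0, i.e. -3·(s + 6) = 0.
So s = -6.

s = -6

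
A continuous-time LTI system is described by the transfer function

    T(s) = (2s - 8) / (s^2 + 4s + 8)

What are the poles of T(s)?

The poles are the roots of the denominator s^2 + 4s + 8 = 0.
Using the quadratic formula: s = (-4 ± √(-16))/2 = -2 ± 2j.

s = -2 + 2j, -2 - 2j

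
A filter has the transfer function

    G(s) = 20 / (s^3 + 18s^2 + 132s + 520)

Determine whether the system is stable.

The denominator s^3 + 18s^2 + 132s + 520 factors as (s + 10)(s^2 + 8s + 52), giving poles at s = -10, -4 + 6j, -4 - 6j.
Since all poles lie strictly in the left half-plane, the system is stable.

stable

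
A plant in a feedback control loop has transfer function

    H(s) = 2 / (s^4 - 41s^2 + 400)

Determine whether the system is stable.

The denominator s^4 - 41s^2 + 400 factors as (s - 5)(s + 5)(s - 4)(s + 4), giving poles at s = 5, -5, 4, -4.
Since the pole(s) at s = 5, 4 lie in the right half-plane, the system is unstable.

unstable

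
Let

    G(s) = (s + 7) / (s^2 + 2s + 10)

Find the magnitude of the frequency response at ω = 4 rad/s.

Substitute s = j4: numerator = 7 + j4, denominator = -6 + j8.
|G(j4)| = |7 + j4| / |-6 + j8| = 8.0623 / 10 ≈ 0.8062.

|G(j4)| ≈ 0.8062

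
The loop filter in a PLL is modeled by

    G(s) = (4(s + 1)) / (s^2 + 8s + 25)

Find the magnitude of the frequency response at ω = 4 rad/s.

|G(j4)| ≈ 0.4961

Substitute s = j4: numerator = 4 + j16, denominator = 9 + j32.
|G(j4)| = |4 + j16| / |9 + j32| = 16.492 / 33.242 ≈ 0.4961.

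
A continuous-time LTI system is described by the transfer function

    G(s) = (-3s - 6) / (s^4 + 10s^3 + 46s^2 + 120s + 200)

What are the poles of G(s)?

s = -1 + 3j, -1 - 3j, -4 + 2j, -4 - 2j

The poles are the roots of the denominator s^4 + 10s^3 + 46s^2 + 120s + 200 = 0.
No real roots exist; factor into two real quadratics: (s^2 + 2s + 10)(s^2 + 8s + 20) = 0.
Each quadratic gives a conjugate pair via the quadratic formula.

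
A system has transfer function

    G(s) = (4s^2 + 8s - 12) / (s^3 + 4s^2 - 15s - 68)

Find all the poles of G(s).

s = -4 + j, -4 - j, 4

The poles are the roots of the denominator s^3 + 4s^2 - 15s - 68 = 0.
Trying s = 4: the polynomial evaluates to 0, so (s - 4) is a factor.
Dividing out leaves s^2 + 8s + 17 = 0.
The quadratic formula then gives s = -4 ± 1j.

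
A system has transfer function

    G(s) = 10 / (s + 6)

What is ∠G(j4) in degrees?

At s = j4: numerator = 10, denominator = 6 + j4.
∠G = ∠num − ∠den = 0° − (33.690°) = -33.69°.

∠G(j4) ≈ -33.69°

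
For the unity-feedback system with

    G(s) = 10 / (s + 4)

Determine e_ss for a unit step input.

G(s) has no poles at the origin.
This is a Type 0 system. Kp = lim_{s→0} G(s) = 10/4 = 5/2.
e_ss = 1/(1 + Kp) = 1/(1 + 5/2) = 2/7 ≈ 0.2857.

e_ss = 0.2857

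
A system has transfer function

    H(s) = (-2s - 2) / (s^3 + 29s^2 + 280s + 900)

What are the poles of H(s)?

s = -10, -9, -10

The poles are the roots of the denominator s^3 + 29s^2 + 280s + 900 = 0.
Trying s = -10: the polynomial evaluates to 0, so (s + 10) is a factor.
Dividing out leaves s^2 + 19s + 90 = 0.
Factoring the quadratic: (s + 9)(s + 10) = 0.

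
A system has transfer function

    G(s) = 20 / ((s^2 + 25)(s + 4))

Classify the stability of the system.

The poles can be read from the denominator factors: s = ±5j, -4.
Since the simple pole(s) at s = ±5j lie on the jω-axis with none in the right half-plane, the system is marginally stable.

marginally stable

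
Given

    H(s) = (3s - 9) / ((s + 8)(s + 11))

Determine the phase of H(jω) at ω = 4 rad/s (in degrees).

At s = j4: numerator = -9 + j12, denominator = 72 + j76.
∠H = ∠num − ∠den = 126.87° − (46.548°) = 80.32°.

∠H(j4) ≈ 80.32°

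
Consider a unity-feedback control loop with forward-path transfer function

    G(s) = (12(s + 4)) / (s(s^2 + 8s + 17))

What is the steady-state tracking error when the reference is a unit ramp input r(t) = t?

G(s) has one pole at the origin.
This is a Type 1 system. Kv = lim_{s→0} s·G(s) = 48/17.
e_ss = 1/Kv = 1/(48/17) = 17/48 ≈ 0.3542.

e_ss = 0.3542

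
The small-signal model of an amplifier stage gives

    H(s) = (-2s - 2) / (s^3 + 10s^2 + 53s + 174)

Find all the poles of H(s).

The poles are the roots of the denominator s^3 + 10s^2 + 53s + 174 = 0.
Trying s = -6: the polynomial evaluates to 0, so (s + 6) is a factor.
Dividing out leaves s^2 + 4s + 29 = 0.
The quadratic formula then gives s = -2 ± 5j.

s = -2 + 5j, -2 - 5j, -6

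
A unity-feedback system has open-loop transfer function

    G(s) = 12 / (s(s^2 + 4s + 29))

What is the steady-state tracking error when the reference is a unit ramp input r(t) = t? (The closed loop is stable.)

e_ss = 2.417

G(s) has one pole at the origin.
This is a Type 1 system. Kv = lim_{s→0} s·G(s) = 12/29.
e_ss = 1/Kv = 1/(12/29) = 29/12 ≈ 2.417.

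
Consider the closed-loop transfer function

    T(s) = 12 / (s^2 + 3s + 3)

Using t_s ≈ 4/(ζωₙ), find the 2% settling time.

Comparing s^2 + 3s + 3 to s^2 + 2ζωₙs + ωₙ²: ωₙ = √3 ≈ 1.732 rad/s and ζ = 3/(2·√3) ≈ 0.8660.
ζωₙ = 3/2 = 1.5, so t_s ≈ 4/(ζωₙ) = 4/1.5 ≈ 2.667 s.

t_s ≈ 2.667 s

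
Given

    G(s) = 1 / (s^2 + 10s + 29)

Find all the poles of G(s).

s = -5 + 2j, -5 - 2j

The poles are the roots of the denominator s^2 + 10s + 29 = 0.
Using the quadratic formula: s = (-10 ± √(-16))/2 = -5 ± 2j.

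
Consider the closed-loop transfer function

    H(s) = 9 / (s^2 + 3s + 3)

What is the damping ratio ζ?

ζ ≈ 0.8660

Compare the denominator to the standard form s^2 + 2ζωₙs + ωₙ².
ωₙ² = 3, so ωₙ = √3 ≈ 1.732 rad/s.
2ζωₙ = 3, so ζ = 3/(2·√3) ≈ 0.8660.
With ζ = 0.8660 the response is underdamped.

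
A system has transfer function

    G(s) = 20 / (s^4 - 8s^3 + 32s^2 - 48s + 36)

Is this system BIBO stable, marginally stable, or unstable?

The denominator s^4 - 8s^3 + 32s^2 - 48s + 36 factors as (s^2 - 2s + 2)(s^2 - 6s + 18), giving poles at s = 1 ± j, 3 ± 3j.
Since the pole(s) at s = 1 + j, 1 - j, 3 + 3j, 3 - 3j lie in the right half-plane, the system is unstable.

unstable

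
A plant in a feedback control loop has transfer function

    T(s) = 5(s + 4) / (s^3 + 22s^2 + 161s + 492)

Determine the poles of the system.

s = -12, -5 + 4j, -5 - 4j

The poles are the roots of the denominator s^3 + 22s^2 + 161s + 492 = 0.
Trying s = -12: the polynomial evaluates to 0, so (s + 12) is a factor.
Dividing out leaves s^2 + 10s + 41 = 0.
The quadratic formula then gives s = -5 ± 4j.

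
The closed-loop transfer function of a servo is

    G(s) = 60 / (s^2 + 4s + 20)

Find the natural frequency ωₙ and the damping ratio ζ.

Compare the denominator to the standard form s^2 + 2ζωₙs + ωₙ².
ωₙ² = 20, so ωₙ = √20 ≈ 4.472 rad/s.
2ζωₙ = 4, so ζ = 4/(2·√20) ≈ 0.4472.

ωₙ ≈ 4.472 rad/s, ζ ≈ 0.4472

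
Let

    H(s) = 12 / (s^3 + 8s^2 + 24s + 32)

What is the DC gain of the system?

Set s = 0: H(0) = (12) / (32) = 3/8.

H(0) = 3/8 ≈ 0.3750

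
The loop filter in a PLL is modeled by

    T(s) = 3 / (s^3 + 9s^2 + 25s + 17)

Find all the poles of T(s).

The poles are the roots of the denominator s^3 + 9s^2 + 25s + 17 = 0.
Trying s = -1: the polynomial evaluates to 0, so (s + 1) is a factor.
Dividing out leaves s^2 + 8s + 17 = 0.
The quadratic formula then gives s = -4 ± 1j.

s = -4 + j, -4 - j, -1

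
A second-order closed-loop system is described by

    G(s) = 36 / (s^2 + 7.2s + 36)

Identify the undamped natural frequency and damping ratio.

ωₙ = 6 rad/s, ζ = 0.6

Compare the denominator to the standard form s^2 + 2ζωₙs + ωₙ².
ωₙ² = 36, so ωₙ = 6 rad/s.
2ζωₙ = 7.2, so ζ = 7.2/(2·6) = 0.6.
With ζ = 0.6 the response is underdamped.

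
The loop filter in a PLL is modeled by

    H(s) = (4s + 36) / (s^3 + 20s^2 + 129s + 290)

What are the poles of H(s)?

s = -5 ± 2j, -10

The poles are the roots of the denominator s^3 + 20s^2 + 129s + 290 = 0.
Trying s = -10: the polynomial evaluates to 0, so (s + 10) is a factor.
Dividing out leaves s^2 + 10s + 29 = 0.
The quadratic formula then gives s = -5 ± 2j.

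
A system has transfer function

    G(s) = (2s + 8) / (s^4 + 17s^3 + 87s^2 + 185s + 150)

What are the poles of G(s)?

s = -10, -3, -2 + j, -2 - j

The poles are the roots of the denominator s^4 + 17s^3 + 87s^2 + 185s + 150 = 0.
Trying s = -10: the polynomial evaluates to 0, so (s + 10) is a factor.
Dividing out leaves s^3 + 7s^2 + 17s + 15 = 0.
This factors further as (s + 3)(s^2 + 4s + 5) = 0.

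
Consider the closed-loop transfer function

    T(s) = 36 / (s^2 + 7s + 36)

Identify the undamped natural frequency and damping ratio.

Compare the denominator to the standard form s^2 + 2ζωₙs + ωₙ².
ωₙ² = 36, so ωₙ = 6 rad/s.
2ζωₙ = 7, so ζ = 7/(2·6) ≈ 0.5833.

ωₙ = 6 rad/s, ζ ≈ 0.5833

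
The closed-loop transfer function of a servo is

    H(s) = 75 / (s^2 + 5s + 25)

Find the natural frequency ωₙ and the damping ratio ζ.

ωₙ = 5 rad/s, ζ = 0.5

Compare the denominator to the standard form s^2 + 2ζωₙs + ωₙ².
ωₙ² = 25, so ωₙ = 5 rad/s.
2ζωₙ = 5, so ζ = 5/(2·5) = 0.5.
With ζ = 0.5 the response is underdamped.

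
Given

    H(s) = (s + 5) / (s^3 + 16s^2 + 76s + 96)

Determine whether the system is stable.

stable

The denominator s^3 + 16s^2 + 76s + 96 factors as (s + 8)(s + 6)(s + 2), giving poles at s = -8, -6, -2.
Since all poles lie strictly in the left half-plane, the system is stable.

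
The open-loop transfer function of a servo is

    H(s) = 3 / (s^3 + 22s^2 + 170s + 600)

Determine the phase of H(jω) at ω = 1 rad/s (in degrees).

∠H(j1) ≈ -16.30°

At s = j1: numerator = 3, denominator = 578 + j169.
∠H = ∠num − ∠den = 0° − (16.298°) = -16.30°.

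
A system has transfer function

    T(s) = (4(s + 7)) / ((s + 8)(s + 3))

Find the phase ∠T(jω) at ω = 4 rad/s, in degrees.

∠T(j4) ≈ -49.95°

At s = j4: numerator = 28 + j16, denominator = 8 + j44.
∠T = ∠num − ∠den = 29.745° − (79.695°) = -49.95°.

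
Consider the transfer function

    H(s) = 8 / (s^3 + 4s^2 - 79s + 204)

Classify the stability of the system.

The denominator s^3 + 4s^2 - 79s + 204 factors as (s + 12)(s^2 - 8s + 17), giving poles at s = -12, 4 + j, 4 - j.
Since the pole(s) at s = 4 ± j lie in the right half-plane, the system is unstable.

unstable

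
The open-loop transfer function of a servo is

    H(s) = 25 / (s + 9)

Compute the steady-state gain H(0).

H(0) = 25/9 ≈ 2.778

Set s = 0: H(0) = (25) / (9) = 25/9.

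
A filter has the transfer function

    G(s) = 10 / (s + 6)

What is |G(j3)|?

Substitute s = j3: numerator = 10, denominator = 6 + j3.
|G(j3)| = |10| / |6 + j3| = 10 / 6.7082 ≈ 1.491.

|G(j3)| ≈ 1.491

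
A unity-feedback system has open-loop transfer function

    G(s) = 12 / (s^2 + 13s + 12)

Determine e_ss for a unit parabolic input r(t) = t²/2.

e_ss = ∞

G(s) has no poles at the origin.
This is a Type 0 system; Ka = lim_{s→0} s^2·G(s) = 0, so the steady-state error for a parabola input is infinite.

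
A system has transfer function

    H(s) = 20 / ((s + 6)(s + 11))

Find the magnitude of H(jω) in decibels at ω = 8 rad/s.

Substitute s = j8: numerator = 20, denominator = 2 + j136.
|H(j8)| = |20| / |2 + j136| = 20 / 136.01 ≈ 0.1470.
In decibels: 20·log₁₀(0.1470) ≈ -16.7 dB.

|H(j8)|_dB ≈ -16.7 dB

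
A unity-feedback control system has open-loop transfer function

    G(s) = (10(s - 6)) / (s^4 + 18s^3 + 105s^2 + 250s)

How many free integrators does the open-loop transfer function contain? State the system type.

Type 1

The denominator has 1 factor of s at the origin (free integrator), so this is a Type 1 system.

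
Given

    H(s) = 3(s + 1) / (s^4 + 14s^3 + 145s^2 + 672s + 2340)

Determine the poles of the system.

s = -4 + 6j, -4 - 6j, -3 + 6j, -3 - 6j

The poles are the roots of the denominator s^4 + 14s^3 + 145s^2 + 672s + 2340 = 0.
No real roots exist; factor into two real quadratics: (s^2 + 8s + 52)(s^2 + 6s + 45) = 0.
Each quadratic gives a conjugate pair via the quadratic formula.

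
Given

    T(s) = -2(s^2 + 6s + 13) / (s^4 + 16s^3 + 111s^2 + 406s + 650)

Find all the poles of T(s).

s = -3 ± 4j, -5 ± j

The poles are the roots of the denominator s^4 + 16s^3 + 111s^2 + 406s + 650 = 0.
No real roots exist; factor into two real quadratics: (s^2 + 6s + 25)(s^2 + 10s + 26) = 0.
Each quadratic gives a conjugate pair via the quadratic formula.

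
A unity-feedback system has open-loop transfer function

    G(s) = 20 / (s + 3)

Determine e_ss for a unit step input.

e_ss = 0.1304

G(s) has no poles at the origin.
This is a Type 0 system. Kp = lim_{s→0} G(s) = 20/3.
e_ss = 1/(1 + Kp) = 1/(1 + 20/3) = 3/23 ≈ 0.1304.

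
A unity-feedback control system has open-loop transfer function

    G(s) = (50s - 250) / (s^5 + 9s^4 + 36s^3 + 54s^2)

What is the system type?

Factor s from the denominator: s^5 + 9s^4 + 36s^3 + 54s^2 = s^2·(s^3 + 9s^2 + 36s + 54).
There are 2 poles at the origin, so the system is Type 2.

Type 2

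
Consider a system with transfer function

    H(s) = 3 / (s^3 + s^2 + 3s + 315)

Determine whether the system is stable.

The denominator s^3 + s^2 + 3s + 315 factors as (s + 7)(s^2 - 6s + 45), giving poles at s = -7, 3 ± 6j.
Since the pole(s) at s = 3 + 6j, 3 - 6j lie in the right half-plane, the system is unstable.

unstable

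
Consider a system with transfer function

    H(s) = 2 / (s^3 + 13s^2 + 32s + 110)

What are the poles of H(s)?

The poles are the roots of the denominator s^3 + 13s^2 + 32s + 110 = 0.
Trying s = -11: the polynomial evaluates to 0, so (s + 11) is a factor.
Dividing out leaves s^2 + 2s + 10 = 0.
The quadratic formula then gives s = -1 ± 3j.

s = -1 ± 3j, -11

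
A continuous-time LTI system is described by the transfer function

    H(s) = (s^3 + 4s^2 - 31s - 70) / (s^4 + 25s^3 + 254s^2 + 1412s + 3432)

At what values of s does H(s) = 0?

Set the numerator to zero: s^3 + 4s^2 - 31s - 70 = 0.
Factoring: (s - 5)(s + 7)(s + 2) = 0.

s = 5, -7, -2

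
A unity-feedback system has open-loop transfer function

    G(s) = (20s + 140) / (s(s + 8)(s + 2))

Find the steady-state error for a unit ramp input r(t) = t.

G(s) has one pole at the origin.
This is a Type 1 system. Kv = lim_{s→0} s·G(s) = 140/16 = 35/4.
e_ss = 1/Kv = 1/(35/4) = 4/35 ≈ 0.1143.

e_ss = 0.1143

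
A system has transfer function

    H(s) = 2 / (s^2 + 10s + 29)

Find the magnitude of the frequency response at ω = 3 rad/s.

|H(j3)| ≈ 0.05547

Substitute s = j3: numerator = 2, denominator = 20 + j30.
|H(j3)| = |2| / |20 + j30| = 2 / 36.056 ≈ 0.05547.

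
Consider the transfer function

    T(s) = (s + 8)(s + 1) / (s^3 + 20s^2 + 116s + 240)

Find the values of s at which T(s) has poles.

s = -4 ± 2j, -12

The poles are the roots of the denominator s^3 + 20s^2 + 116s + 240 = 0.
Trying s = -12: the polynomial evaluates to 0, so (s + 12) is a factor.
Dividing out leaves s^2 + 8s + 20 = 0.
The quadratic formula then gives s = -4 ± 2j.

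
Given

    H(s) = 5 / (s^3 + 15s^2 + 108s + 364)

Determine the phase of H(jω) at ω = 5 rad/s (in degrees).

At s = j5: numerator = 5, denominator = -11 + j415.
∠H = ∠num − ∠den = 0° − (91.518°) = -91.52°.

∠H(j5) ≈ -91.52°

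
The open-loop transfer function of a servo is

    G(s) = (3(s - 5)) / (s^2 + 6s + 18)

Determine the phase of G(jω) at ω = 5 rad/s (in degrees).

At s = j5: numerator = -15 + j15, denominator = -7 + j30.
∠G = ∠num − ∠den = 135° − (103.13°) = 31.87°.

∠G(j5) ≈ 31.87°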